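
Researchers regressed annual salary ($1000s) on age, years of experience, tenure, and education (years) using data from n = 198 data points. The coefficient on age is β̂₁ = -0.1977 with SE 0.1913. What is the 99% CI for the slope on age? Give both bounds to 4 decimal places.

(-0.6954, 0.3000)

df = n − k − 1 = 198 − 4 − 1 = 193.
t* = t_{0.005, 193} = 2.601543.
Margin = t* × SE = 2.601543 × 0.1913 = 0.497675.
CI: -0.1977 ± 0.497675 → (-0.6954, 0.3000).
With 99% confidence, each one-unit increase in age is associated with a change of between -0.6954 and 0.3000 $1000s in annual salary, holding the other predictors fixed.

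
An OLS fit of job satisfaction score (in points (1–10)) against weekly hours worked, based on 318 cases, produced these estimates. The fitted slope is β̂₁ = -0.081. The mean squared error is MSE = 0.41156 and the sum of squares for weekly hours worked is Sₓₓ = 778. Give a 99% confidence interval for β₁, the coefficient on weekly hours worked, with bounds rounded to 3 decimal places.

(-0.141, -0.021)

SE(β̂₁) = √(MSE/Sₓₓ) = √(0.41156/778) = 0.0229999.
df = n − 2 = 316.
t* = t_{0.005, 316} = 2.591477.
Margin = t* × SE = 2.591477 × 0.0229999 = 0.05960.
CI: -0.081 ± 0.05960 → (-0.141, -0.021).
With 99% confidence, each one-unit increase in weekly hours worked is associated with a change of between -0.141 and -0.021 points (1–10) in job satisfaction score.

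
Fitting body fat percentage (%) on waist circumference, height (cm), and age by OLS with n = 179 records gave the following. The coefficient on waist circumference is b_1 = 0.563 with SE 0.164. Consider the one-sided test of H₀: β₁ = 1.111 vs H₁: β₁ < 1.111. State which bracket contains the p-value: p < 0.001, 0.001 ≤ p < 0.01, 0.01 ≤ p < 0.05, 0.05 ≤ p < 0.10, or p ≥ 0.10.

p < 0.001

t = (0.563 − 1.111) / 0.164 = -3.341.
df = n − k − 1 = 179 − 3 − 1 = 175.
One-sided p = P(T_{175} < t) ≈ 0.0005.
So p < 0.001.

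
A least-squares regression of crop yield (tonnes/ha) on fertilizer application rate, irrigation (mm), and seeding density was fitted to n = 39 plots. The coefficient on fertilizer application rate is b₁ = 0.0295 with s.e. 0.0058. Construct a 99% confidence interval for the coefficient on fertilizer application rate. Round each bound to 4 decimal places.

df = n − k − 1 = 39 − 3 − 1 = 35.
t* = t_{0.005, 35} = 2.723806.
Margin = t* × SE = 2.723806 × 0.0058 = 0.015798.
CI: 0.0295 ± 0.015798 → (0.0137, 0.0453).
With 99% confidence, each one-unit increase in fertilizer application rate is associated with a change of between 0.0137 and 0.0453 tonnes/ha in crop yield, holding the other predictors fixed.

(0.0137, 0.0453)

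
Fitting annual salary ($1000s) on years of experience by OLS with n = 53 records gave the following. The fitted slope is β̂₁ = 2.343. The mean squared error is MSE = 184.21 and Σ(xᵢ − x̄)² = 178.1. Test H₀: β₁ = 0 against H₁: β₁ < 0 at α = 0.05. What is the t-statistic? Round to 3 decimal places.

SE(β̂₁) = √(MSE/Sₓₓ) = √(184.21/178.1) = 1.01701.
t = 2.343 / 1.01701 = 2.304.
df = n − 2 = 51.
One-sided p ≈ 0.9873, which is ≥ 0.05, so fail to reject H₀.
The data do not give significant evidence that the true slope on years of experience is negative.

t = 2.304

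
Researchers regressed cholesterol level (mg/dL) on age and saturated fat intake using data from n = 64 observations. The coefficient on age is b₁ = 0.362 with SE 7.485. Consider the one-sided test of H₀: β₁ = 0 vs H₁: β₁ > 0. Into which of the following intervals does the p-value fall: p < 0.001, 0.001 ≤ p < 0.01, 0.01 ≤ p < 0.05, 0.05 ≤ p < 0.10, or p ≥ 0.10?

t = 0.362 / 7.485 = 0.048.
df = n − k − 1 = 64 − 2 − 1 = 61.
One-sided p = P(T_{61} > t) ≈ 0.4808.
So p ≥ 0.10.

p ≥ 0.10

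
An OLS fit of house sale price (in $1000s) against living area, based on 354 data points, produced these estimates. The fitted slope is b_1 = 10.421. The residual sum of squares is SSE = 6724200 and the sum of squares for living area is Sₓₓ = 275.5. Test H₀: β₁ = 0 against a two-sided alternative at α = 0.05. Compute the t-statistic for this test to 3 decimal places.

t = 1.251

MSE = SSE/(n − 2) = 6724200/352 = 19102.8.
SE(b_1) = √(MSE/Sₓₓ) = √(19102.8/275.5) = 8.32699.
t = 10.421 / 8.32699 = 1.251.
df = n − 2 = 352.
Two-sided p ≈ 0.2116, which is ≥ 0.05, so fail to reject H₀.
The data do not give significant evidence of an association between living area and house sale price.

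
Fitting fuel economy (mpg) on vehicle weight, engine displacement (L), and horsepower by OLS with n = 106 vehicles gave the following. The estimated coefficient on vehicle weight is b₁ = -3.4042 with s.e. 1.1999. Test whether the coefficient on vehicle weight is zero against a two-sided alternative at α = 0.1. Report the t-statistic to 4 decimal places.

H₀: β₁ = 0 vs H₁: β₁ ≠ 0.
t = (b₁ − β₁⁰)/SE = -3.4042 / 1.1999 = -2.8371.
df = n − k − 1 = 106 − 3 − 1 = 102.
Two-sided p ≈ 0.0055, which is < 0.1, so reject H₀.
There is evidence that vehicle weight is associated with fuel economy, holding the other predictors fixed.

t = -2.8371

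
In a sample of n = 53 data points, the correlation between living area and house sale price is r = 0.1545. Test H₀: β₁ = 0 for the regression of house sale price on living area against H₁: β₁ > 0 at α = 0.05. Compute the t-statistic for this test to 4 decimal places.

t = r·√(n − 2)/√(1 − r²) = 0.1545·√51/√0.97613 = 1.1168.
df = n − 2 = 51.
One-sided p ≈ 0.1347, which is ≥ 0.05, so fail to reject H₀.
The data do not give significant evidence of a linear association between living area and house sale price.

t = 1.1168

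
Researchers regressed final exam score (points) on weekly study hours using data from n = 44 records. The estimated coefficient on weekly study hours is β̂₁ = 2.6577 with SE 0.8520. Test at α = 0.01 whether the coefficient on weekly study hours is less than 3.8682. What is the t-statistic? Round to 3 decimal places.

t = -1.421

H₀: β₁ = 3.8682 vs H₁: β₁ < 3.8682.
t = (β̂₁ − β₁⁰)/SE = (2.6577 − 3.8682) / 0.8520 = -1.421.
df = n − 2 = 44 − 2 = 42.
One-sided p ≈ 0.0814, which is ≥ 0.01, so fail to reject H₀.
The data do not give significant evidence that the true slope on weekly study hours is below 3.8682 points per unit.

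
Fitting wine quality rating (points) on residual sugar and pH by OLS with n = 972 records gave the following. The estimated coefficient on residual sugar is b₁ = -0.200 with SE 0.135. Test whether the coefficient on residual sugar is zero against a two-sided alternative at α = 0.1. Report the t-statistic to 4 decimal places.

H₀: β₁ = 0 vs H₁: β₁ ≠ 0.
t = (b₁ − β₁⁰)/SE = -0.200 / 0.135 = -1.4815.
df = n − k − 1 = 972 − 2 − 1 = 969.
Two-sided p ≈ 0.1388, which is ≥ 0.1, so fail to reject H₀.
The data do not give significant evidence of an association between residual sugar and wine quality rating, after adjusting for the other predictors.

t = -1.4815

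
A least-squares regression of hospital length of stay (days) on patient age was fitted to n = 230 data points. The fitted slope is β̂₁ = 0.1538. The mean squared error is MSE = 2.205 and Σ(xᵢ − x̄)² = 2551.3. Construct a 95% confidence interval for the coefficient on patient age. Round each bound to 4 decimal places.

(0.0959, 0.2117)

SE(β̂₁) = √(MSE/Sₓₓ) = √(2.205/2551.3) = 0.0293984.
df = n − 2 = 228.
t* = t_{0.025, 228} = 1.970423.
Margin = t* × SE = 1.970423 × 0.0293984 = 0.057927.
CI: 0.1538 ± 0.057927 → (0.0959, 0.2117).
With 95% confidence, each one-unit increase in patient age is associated with a change of between 0.0959 and 0.2117 days in hospital length of stay.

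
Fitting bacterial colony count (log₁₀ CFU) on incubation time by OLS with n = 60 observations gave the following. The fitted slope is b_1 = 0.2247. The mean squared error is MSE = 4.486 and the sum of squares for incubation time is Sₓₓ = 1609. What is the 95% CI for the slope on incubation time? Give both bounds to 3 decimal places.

SE(b_1) = √(MSE/Sₓₓ) = √(4.486/1609) = 0.0528022.
df = n − 2 = 58.
t* = t_{0.025, 58} = 2.001717.
Margin = t* × SE = 2.001717 × 0.0528022 = 0.10569.
CI: 0.2247 ± 0.10569 → (0.119, 0.330).
With 95% confidence, each one-unit increase in incubation time is associated with a change of between 0.119 and 0.330 log₁₀ CFU in bacterial colony count.

(0.119, 0.330)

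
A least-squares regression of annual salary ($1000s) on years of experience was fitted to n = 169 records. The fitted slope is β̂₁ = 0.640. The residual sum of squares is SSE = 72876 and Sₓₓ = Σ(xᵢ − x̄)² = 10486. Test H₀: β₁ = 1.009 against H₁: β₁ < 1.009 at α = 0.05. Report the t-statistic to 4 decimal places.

t = -1.8088

MSE = SSE/(n − 2) = 72876/167 = 436.383.
SE(β̂₁) = √(MSE/Sₓₓ) = √(436.383/10486) = 0.203999.
t = (0.640 − 1.009) / 0.203999 = -1.8088.
df = n − 2 = 167.
One-sided p ≈ 0.0361, which is < 0.05, so reject H₀.
There is evidence that the true slope on years of experience is below 1.009 $1000s per unit.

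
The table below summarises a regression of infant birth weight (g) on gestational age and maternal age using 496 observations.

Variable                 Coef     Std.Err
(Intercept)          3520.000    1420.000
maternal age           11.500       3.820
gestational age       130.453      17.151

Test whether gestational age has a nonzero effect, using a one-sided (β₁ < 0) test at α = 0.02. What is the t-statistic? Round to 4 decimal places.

Read off: b = 130.453, SE = 17.151 for gestational age.
H₀: β₁ = 0 vs H₁: β₁ < 0.
t = 130.453 / 17.151 = 7.6061.
df = n − k − 1 = 496 − 2 − 1 = 493.
One-sided p ≈ 1.0000, which is ≥ 0.02, so fail to reject H₀.
The data do not give significant evidence that the true slope on gestational age is negative, holding the other predictors fixed.

t = 7.6061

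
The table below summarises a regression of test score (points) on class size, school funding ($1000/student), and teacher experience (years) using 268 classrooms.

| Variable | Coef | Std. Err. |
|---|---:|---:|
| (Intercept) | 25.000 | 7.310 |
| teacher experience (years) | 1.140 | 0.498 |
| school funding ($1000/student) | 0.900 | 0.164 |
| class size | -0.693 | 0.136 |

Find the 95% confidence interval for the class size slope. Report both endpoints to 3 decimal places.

(-0.961, -0.425)

Read off: b = -0.693, SE = 0.136 for class size.
df = n − k − 1 = 268 − 3 − 1 = 264.
t* = t_{0.025, 264} = 1.96899.
Margin = t* × SE = 1.96899 × 0.136 = 0.26778.
CI: -0.693 ± 0.26778 → (-0.961, -0.425).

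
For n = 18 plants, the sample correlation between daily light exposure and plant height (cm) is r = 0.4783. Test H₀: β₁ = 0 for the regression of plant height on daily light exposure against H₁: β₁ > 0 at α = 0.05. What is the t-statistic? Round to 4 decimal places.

t = 2.1786

t = r·√(n − 2)/√(1 − r²) = 0.4783·√16/√0.771229 = 2.1786.
df = n − 2 = 16.
One-sided p ≈ 0.0223, which is < 0.05, so reject H₀.
There is evidence of a linear association between daily light exposure and plant height.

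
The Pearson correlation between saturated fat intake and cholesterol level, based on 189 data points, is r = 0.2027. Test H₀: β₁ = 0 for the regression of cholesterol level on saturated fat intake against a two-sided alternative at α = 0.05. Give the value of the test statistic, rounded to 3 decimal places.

t = r·√(n − 2)/√(1 − r²) = 0.2027·√187/√0.958913 = 2.831.
df = n − 2 = 187.
Two-sided p ≈ 0.0052, which is < 0.05, so reject H₀.
There is evidence of a linear association between saturated fat intake and cholesterol level.

t = 2.831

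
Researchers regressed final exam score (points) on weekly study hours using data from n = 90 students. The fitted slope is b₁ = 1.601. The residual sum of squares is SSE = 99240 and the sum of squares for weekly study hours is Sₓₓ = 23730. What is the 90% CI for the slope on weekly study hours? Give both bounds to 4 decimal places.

MSE = SSE/(n − 2) = 99240/88 = 1127.73.
SE(b₁) = √(MSE/Sₓₓ) = √(1127.73/23730) = 0.217998.
df = n − 2 = 88.
t* = t_{0.05, 88} = 1.662354.
Margin = t* × SE = 1.662354 × 0.217998 = 0.362390.
CI: 1.601 ± 0.362390 → (1.2386, 1.9634).
With 90% confidence, each one-unit increase in weekly study hours is associated with a change of between 1.2386 and 1.9634 points in final exam score.

(1.2386, 1.9634)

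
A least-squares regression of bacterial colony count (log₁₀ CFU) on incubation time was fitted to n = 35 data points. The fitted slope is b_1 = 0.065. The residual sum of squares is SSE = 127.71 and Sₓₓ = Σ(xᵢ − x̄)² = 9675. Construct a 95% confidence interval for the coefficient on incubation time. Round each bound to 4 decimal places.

MSE = SSE/(n − 2) = 127.71/33 = 3.87.
SE(b_1) = √(MSE/Sₓₓ) = √(3.87/9675) = 0.02.
df = n − 2 = 33.
t* = t_{0.025, 33} = 2.034515.
Margin = t* × SE = 2.034515 × 0.02 = 0.040690.
CI: 0.065 ± 0.040690 → (0.0243, 0.1057).
With 95% confidence, each one-unit increase in incubation time is associated with a change of between 0.0243 and 0.1057 log₁₀ CFU in bacterial colony count.

(0.0243, 0.1057)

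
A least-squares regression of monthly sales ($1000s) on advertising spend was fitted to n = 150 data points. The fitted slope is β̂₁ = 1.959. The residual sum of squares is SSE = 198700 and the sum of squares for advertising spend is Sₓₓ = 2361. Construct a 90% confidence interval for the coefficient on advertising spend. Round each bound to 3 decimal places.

MSE = SSE/(n − 2) = 198700/148 = 1342.57.
SE(β̂₁) = √(MSE/Sₓₓ) = √(1342.57/2361) = 0.754085.
df = n − 2 = 148.
t* = t_{0.05, 148} = 1.655215.
Margin = t* × SE = 1.655215 × 0.754085 = 1.24817.
CI: 1.959 ± 1.24817 → (0.711, 3.207).
With 90% confidence, each one-unit increase in advertising spend is associated with a change of between 0.711 and 3.207 $1000s in monthly sales.

(0.711, 3.207)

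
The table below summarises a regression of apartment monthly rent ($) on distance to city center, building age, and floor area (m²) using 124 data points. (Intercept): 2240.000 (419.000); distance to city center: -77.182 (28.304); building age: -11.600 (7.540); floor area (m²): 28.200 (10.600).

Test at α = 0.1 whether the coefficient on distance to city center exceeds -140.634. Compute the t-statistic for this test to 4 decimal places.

t = 2.2418

Read off: b = -77.182, SE = 28.304 for distance to city center.
H₀: β₁ = -140.634 vs H₁: β₁ > -140.634.
t = (-77.182 − (-140.634)) / 28.304 = 2.2418.
df = n − k − 1 = 124 − 3 − 1 = 120.
One-sided p ≈ 0.0134, which is < 0.1, so reject H₀.
There is evidence that the true slope on distance to city center exceeds -140.634 $ per unit, holding the other predictors fixed.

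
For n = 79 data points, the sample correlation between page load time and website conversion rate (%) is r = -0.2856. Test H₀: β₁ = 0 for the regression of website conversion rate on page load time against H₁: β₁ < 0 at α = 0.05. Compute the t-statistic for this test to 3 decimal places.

t = -2.615

t = r·√(n − 2)/√(1 − r²) = -0.2856·√77/√0.918433 = -2.615.
df = n − 2 = 77.
One-sided p ≈ 0.0054, which is < 0.05, so reject H₀.
There is evidence of a linear association between page load time and website conversion rate.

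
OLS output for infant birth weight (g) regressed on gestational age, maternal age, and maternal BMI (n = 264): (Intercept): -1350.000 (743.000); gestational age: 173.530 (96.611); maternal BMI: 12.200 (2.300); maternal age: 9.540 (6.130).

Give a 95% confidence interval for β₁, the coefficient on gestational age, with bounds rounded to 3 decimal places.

Read off: b = 173.530, SE = 96.611 for gestational age.
df = n − k − 1 = 264 − 3 − 1 = 260.
t* = t_{0.025, 260} = 1.96913.
Margin = t* × SE = 1.96913 × 96.611 = 190.23962.
CI: 173.530 ± 190.23962 → (-16.710, 363.770).

(-16.710, 363.770)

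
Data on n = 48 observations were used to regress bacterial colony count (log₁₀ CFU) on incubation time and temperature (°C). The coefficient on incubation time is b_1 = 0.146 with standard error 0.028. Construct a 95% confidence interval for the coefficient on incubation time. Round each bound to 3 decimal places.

df = n − k − 1 = 48 − 2 − 1 = 45.
t* = t_{0.025, 45} = 2.014103.
Margin = t* × SE = 2.014103 × 0.028 = 0.05639.
CI: 0.146 ± 0.05639 → (0.090, 0.202).
With 95% confidence, each one-unit increase in incubation time is associated with a change of between 0.090 and 0.202 log₁₀ CFU in bacterial colony count, holding the other predictors fixed.

(0.090, 0.202)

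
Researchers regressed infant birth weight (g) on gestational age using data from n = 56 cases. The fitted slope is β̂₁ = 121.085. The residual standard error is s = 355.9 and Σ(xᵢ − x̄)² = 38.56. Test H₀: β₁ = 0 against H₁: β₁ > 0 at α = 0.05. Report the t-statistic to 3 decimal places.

t = 2.113

SE(β̂₁) = s/√Sₓₓ = 355.9/√38.56 = 57.3138.
t = 121.085 / 57.3138 = 2.113.
df = n − 2 = 54.
One-sided p ≈ 0.0196, which is < 0.05, so reject H₀.
There is evidence that the true slope on gestational age is positive.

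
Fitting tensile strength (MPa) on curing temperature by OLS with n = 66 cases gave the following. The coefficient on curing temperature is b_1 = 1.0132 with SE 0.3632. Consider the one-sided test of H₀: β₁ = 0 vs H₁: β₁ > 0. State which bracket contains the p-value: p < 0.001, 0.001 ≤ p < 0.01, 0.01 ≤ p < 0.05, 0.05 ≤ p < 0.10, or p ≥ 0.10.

t = 1.0132 / 0.3632 = 2.790.
df = n − 2 = 66 − 2 = 64.
One-sided p = P(T_{64} > t) ≈ 0.0035.
So 0.001 ≤ p < 0.01.

0.001 ≤ p < 0.01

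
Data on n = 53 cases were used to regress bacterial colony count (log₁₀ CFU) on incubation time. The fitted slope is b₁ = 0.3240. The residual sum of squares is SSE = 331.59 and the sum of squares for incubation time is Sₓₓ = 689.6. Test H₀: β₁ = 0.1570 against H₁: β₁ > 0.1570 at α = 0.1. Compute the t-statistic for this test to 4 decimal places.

t = 1.7199

MSE = SSE/(n − 2) = 331.59/51 = 6.50176.
SE(b₁) = √(MSE/Sₓₓ) = √(6.50176/689.6) = 0.0970995.
t = (0.3240 − 0.1570) / 0.0970995 = 1.7199.
df = n − 2 = 51.
One-sided p ≈ 0.0458, which is < 0.1, so reject H₀.
There is evidence that the true slope on incubation time exceeds 0.1570 log₁₀ CFU per unit.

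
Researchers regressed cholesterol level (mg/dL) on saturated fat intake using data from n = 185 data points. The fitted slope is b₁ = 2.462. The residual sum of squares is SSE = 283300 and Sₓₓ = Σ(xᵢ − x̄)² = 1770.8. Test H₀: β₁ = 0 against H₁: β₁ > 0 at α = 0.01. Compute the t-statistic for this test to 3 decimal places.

MSE = SSE/(n − 2) = 283300/183 = 1548.09.
SE(b₁) = √(MSE/Sₓₓ) = √(1548.09/1770.8) = 0.935003.
t = 2.462 / 0.935003 = 2.633.
df = n − 2 = 183.
One-sided p ≈ 0.0046, which is < 0.01, so reject H₀.
There is evidence that the true slope on saturated fat intake is positive.

t = 2.633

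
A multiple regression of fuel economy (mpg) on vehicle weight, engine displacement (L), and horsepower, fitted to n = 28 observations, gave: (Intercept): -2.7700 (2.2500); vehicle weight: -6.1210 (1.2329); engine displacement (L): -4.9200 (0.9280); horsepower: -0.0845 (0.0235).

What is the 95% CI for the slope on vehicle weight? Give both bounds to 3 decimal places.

Read off: b = -6.1210, SE = 1.2329 for vehicle weight.
df = n − k − 1 = 28 − 3 − 1 = 24.
t* = t_{0.025, 24} = 2.063899.
Margin = t* × SE = 2.063899 × 1.2329 = 2.54458.
CI: -6.1210 ± 2.54458 → (-8.666, -3.576).

(-8.666, -3.576)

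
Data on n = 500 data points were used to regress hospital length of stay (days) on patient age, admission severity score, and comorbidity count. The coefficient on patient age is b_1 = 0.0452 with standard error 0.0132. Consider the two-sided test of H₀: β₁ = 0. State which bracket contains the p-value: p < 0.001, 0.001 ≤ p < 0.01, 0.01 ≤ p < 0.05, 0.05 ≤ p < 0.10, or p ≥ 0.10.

p < 0.001

t = 0.0452 / 0.0132 = 3.424.
df = n − k − 1 = 500 − 3 − 1 = 496.
Two-sided p = 2·P(T_{496} > |t|) ≈ 0.0007.
So p < 0.001.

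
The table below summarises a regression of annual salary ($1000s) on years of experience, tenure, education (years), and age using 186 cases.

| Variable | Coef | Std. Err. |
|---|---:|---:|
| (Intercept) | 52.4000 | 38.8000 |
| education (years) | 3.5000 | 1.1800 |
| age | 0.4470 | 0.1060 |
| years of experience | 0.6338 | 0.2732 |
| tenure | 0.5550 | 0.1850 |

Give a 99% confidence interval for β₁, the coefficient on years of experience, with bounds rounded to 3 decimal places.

(-0.077, 1.345)

Read off: b = 0.6338, SE = 0.2732 for years of experience.
df = n − k − 1 = 186 − 4 − 1 = 181.
t* = t_{0.005, 181} = 2.603264.
Margin = t* × SE = 2.603264 × 0.2732 = 0.71121.
CI: 0.6338 ± 0.71121 → (-0.077, 1.345).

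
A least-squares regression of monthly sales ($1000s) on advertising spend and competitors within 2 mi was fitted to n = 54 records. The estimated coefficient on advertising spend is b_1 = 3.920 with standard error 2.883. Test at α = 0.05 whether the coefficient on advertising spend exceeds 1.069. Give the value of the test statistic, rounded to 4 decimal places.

t = 0.9889

H₀: β₁ = 1.069 vs H₁: β₁ > 1.069.
t = (b_1 − β₁⁰)/SE = (3.920 − 1.069) / 2.883 = 0.9889.
df = n − k − 1 = 54 − 2 − 1 = 51.
One-sided p ≈ 0.1637, which is ≥ 0.05, so fail to reject H₀.
The data do not give significant evidence that the true slope on advertising spend exceeds 1.069 $1000s per unit, holding the other predictors fixed.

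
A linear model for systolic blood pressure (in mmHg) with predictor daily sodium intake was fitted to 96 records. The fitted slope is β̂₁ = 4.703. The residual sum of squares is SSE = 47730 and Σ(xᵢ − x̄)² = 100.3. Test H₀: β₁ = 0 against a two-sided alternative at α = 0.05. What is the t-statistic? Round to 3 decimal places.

t = 2.090

MSE = SSE/(n − 2) = 47730/94 = 507.766.
SE(β̂₁) = √(MSE/Sₓₓ) = √(507.766/100.3) = 2.24999.
t = 4.703 / 2.24999 = 2.090.
df = n − 2 = 94.
Two-sided p ≈ 0.0393, which is < 0.05, so reject H₀.
There is evidence that daily sodium intake is associated with systolic blood pressure.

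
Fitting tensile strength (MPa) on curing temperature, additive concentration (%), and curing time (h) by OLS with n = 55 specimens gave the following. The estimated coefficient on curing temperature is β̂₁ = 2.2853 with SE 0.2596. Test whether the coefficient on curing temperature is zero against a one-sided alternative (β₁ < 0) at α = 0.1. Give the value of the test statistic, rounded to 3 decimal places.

t = 8.803

H₀: β₁ = 0 vs H₁: β₁ < 0.
t = (β̂₁ − β₁⁰)/SE = 2.2853 / 0.2596 = 8.803.
df = n − k − 1 = 55 − 3 − 1 = 51.
One-sided p ≈ 1.0000, which is ≥ 0.1, so fail to reject H₀.
The data do not give significant evidence that the true slope on curing temperature is negative, holding the other predictors fixed.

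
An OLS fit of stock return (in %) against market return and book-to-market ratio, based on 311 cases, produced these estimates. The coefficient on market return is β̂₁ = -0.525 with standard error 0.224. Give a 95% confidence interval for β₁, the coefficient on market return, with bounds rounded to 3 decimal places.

df = n − k − 1 = 311 − 2 − 1 = 308.
t* = t_{0.025, 308} = 1.967696.
Margin = t* × SE = 1.967696 × 0.224 = 0.44076.
CI: -0.525 ± 0.44076 → (-0.966, -0.084).
With 95% confidence, each one-unit increase in market return is associated with a change of between -0.966 and -0.084 % in stock return, holding the other predictors fixed.

(-0.966, -0.084)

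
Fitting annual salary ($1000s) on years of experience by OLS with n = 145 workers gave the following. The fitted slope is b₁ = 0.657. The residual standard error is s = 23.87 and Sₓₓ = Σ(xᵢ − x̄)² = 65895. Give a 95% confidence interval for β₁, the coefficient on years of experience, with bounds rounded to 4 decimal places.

SE(b₁) = s/√Sₓₓ = 23.87/√65895 = 0.0929878.
df = n − 2 = 143.
t* = t_{0.025, 143} = 1.976692.
Margin = t* × SE = 1.976692 × 0.0929878 = 0.183808.
CI: 0.657 ± 0.183808 → (0.4732, 0.8408).
With 95% confidence, each one-unit increase in years of experience is associated with a change of between 0.4732 and 0.8408 $1000s in annual salary.

(0.4732, 0.8408)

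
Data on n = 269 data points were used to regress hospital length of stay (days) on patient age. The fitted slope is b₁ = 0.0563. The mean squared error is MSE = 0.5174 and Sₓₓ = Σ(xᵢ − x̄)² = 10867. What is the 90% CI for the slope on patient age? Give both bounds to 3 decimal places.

SE(b₁) = √(MSE/Sₓₓ) = √(0.5174/10867) = 0.00690015.
df = n − 2 = 267.
t* = t_{0.05, 267} = 1.650581.
Margin = t* × SE = 1.650581 × 0.00690015 = 0.01139.
CI: 0.0563 ± 0.01139 → (0.045, 0.068).
With 90% confidence, each one-unit increase in patient age is associated with a change of between 0.045 and 0.068 days in hospital length of stay.

(0.045, 0.068)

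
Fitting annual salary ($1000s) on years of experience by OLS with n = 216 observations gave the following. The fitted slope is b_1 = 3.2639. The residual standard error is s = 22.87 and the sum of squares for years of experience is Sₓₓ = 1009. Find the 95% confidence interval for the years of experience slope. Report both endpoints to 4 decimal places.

SE(b_1) = s/√Sₓₓ = 22.87/√1009 = 0.71998.
df = n − 2 = 214.
t* = t_{0.025, 214} = 1.971111.
Margin = t* × SE = 1.971111 × 0.71998 = 1.419161.
CI: 3.2639 ± 1.419161 → (1.8447, 4.6831).
With 95% confidence, each one-unit increase in years of experience is associated with a change of between 1.8447 and 4.6831 $1000s in annual salary.

(1.8447, 4.6831)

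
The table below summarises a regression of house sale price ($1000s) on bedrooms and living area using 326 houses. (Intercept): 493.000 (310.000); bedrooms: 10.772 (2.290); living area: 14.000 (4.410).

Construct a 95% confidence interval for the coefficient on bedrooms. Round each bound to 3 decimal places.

Read off: b = 10.772, SE = 2.290 for bedrooms.
df = n − k − 1 = 326 − 2 − 1 = 323.
t* = t_{0.025, 323} = 1.967336.
Margin = t* × SE = 1.967336 × 2.290 = 4.50520.
CI: 10.772 ± 4.50520 → (6.267, 15.277).

(6.267, 15.277)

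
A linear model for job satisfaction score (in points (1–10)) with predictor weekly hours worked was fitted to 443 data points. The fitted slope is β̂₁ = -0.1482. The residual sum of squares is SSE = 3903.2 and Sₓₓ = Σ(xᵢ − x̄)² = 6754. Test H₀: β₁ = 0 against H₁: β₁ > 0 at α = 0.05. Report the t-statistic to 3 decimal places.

t = -4.094

MSE = SSE/(n − 2) = 3903.2/441 = 8.85079.
SE(β̂₁) = √(MSE/Sₓₓ) = √(8.85079/6754) = 0.0362002.
t = -0.1482 / 0.0362002 = -4.094.
df = n − 2 = 441.
One-sided p ≈ 1.0000, which is ≥ 0.05, so fail to reject H₀.
The data do not give significant evidence that the true slope on weekly hours worked is positive.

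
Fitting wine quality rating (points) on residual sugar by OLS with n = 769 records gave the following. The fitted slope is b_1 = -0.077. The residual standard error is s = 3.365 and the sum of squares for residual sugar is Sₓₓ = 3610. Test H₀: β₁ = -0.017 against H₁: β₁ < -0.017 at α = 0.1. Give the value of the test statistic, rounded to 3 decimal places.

SE(b_1) = s/√Sₓₓ = 3.365/√3610 = 0.0560056.
t = (-0.077 − (-0.017)) / 0.0560056 = -1.071.
df = n − 2 = 767.
One-sided p ≈ 0.1422, which is ≥ 0.1, so fail to reject H₀.
The data do not give significant evidence that the true slope on residual sugar is below -0.017 points per unit.

t = -1.071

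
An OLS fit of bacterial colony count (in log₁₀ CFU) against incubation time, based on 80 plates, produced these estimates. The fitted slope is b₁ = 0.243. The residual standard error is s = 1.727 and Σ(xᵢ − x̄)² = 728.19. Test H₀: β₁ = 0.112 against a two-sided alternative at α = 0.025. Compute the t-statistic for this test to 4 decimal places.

t = 2.0469

SE(b₁) = s/√Sₓₓ = 1.727/√728.19 = 0.0639985.
t = (0.243 − 0.112) / 0.0639985 = 2.0469.
df = n − 2 = 78.
Two-sided p ≈ 0.0440, which is ≥ 0.025, so fail to reject H₀.
The data are consistent with a true slope of 0.112 log₁₀ CFU per unit of incubation time.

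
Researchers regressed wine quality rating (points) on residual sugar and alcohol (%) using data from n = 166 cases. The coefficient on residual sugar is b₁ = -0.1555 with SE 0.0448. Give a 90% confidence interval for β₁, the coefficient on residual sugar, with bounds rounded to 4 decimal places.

df = n − k − 1 = 166 − 2 − 1 = 163.
t* = t_{0.05, 163} = 1.654256.
Margin = t* × SE = 1.654256 × 0.0448 = 0.074111.
CI: -0.1555 ± 0.074111 → (-0.2296, -0.0814).
With 90% confidence, each one-unit increase in residual sugar is associated with a change of between -0.2296 and -0.0814 points in wine quality rating, holding the other predictors fixed.

(-0.2296, -0.0814)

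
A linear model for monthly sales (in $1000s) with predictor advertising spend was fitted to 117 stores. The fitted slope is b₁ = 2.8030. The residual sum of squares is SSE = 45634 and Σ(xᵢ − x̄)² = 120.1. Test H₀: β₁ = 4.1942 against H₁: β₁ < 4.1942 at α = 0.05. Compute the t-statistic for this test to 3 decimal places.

t = -0.765

MSE = SSE/(n − 2) = 45634/115 = 396.817.
SE(b₁) = √(MSE/Sₓₓ) = √(396.817/120.1) = 1.81771.
t = (2.8030 − 4.1942) / 1.81771 = -0.765.
df = n − 2 = 115.
One-sided p ≈ 0.2228, which is ≥ 0.05, so fail to reject H₀.
The data do not give significant evidence that the true slope on advertising spend is below 4.1942 $1000s per unit.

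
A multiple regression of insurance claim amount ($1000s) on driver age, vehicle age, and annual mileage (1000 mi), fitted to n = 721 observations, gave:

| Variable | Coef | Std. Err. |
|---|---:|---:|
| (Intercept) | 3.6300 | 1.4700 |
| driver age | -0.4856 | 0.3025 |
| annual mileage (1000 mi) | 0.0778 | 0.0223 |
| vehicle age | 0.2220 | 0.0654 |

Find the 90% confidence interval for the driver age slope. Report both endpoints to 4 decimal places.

Read off: b = -0.4856, SE = 0.3025 for driver age.
df = n − k − 1 = 721 − 3 − 1 = 717.
t* = t_{0.05, 717} = 1.646982.
Margin = t* × SE = 1.646982 × 0.3025 = 0.498212.
CI: -0.4856 ± 0.498212 → (-0.9838, 0.0126).

(-0.9838, 0.0126)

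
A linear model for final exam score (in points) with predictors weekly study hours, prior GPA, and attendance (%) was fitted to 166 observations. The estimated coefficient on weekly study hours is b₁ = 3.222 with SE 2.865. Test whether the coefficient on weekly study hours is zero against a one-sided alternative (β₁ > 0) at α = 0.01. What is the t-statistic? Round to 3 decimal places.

H₀: β₁ = 0 vs H₁: β₁ > 0.
t = (b₁ − β₁⁰)/SE = 3.222 / 2.865 = 1.125.
df = n − k − 1 = 166 − 3 − 1 = 162.
One-sided p ≈ 0.1312, which is ≥ 0.01, so fail to reject H₀.
The data do not give significant evidence that the true slope on weekly study hours is positive, holding the other predictors fixed.

t = 1.125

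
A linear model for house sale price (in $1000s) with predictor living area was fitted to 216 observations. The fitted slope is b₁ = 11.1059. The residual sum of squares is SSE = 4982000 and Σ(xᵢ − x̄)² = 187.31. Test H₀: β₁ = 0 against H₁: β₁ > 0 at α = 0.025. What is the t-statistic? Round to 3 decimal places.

MSE = SSE/(n − 2) = 4982000/214 = 23280.4.
SE(b₁) = √(MSE/Sₓₓ) = √(23280.4/187.31) = 11.1485.
t = 11.1059 / 11.1485 = 0.996.
df = n − 2 = 214.
One-sided p ≈ 0.1601, which is ≥ 0.025, so fail to reject H₀.
The data do not give significant evidence that the true slope on living area is positive.

t = 0.996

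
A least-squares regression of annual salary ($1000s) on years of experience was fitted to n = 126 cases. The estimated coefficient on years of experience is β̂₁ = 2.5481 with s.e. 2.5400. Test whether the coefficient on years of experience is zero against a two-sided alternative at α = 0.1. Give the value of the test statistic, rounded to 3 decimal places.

t = 1.003

H₀: β₁ = 0 vs H₁: β₁ ≠ 0.
t = (β̂₁ − β₁⁰)/SE = 2.5481 / 2.5400 = 1.003.
df = n − 2 = 126 − 2 = 124.
Two-sided p ≈ 0.3177, which is ≥ 0.1, so fail to reject H₀.
The data do not give significant evidence of an association between years of experience and annual salary.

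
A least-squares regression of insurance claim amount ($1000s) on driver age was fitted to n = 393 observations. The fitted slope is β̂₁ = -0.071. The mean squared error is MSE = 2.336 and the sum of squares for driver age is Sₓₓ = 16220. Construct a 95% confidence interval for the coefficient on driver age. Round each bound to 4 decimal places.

SE(β̂₁) = √(MSE/Sₓₓ) = √(2.336/16220) = 0.0120008.
df = n − 2 = 391.
t* = t_{0.025, 391} = 1.96605.
Margin = t* × SE = 1.96605 × 0.0120008 = 0.023594.
CI: -0.071 ± 0.023594 → (-0.0946, -0.0474).
With 95% confidence, each one-unit increase in driver age is associated with a change of between -0.0946 and -0.0474 $1000s in insurance claim amount.

(-0.0946, -0.0474)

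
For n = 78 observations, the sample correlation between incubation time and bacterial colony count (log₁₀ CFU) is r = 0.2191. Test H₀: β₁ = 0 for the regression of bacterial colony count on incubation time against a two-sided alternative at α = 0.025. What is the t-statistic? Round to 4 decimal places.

t = 1.9576

t = r·√(n − 2)/√(1 − r²) = 0.2191·√76/√0.951995 = 1.9576.
df = n − 2 = 76.
Two-sided p ≈ 0.0539, which is ≥ 0.025, so fail to reject H₀.
The data do not give significant evidence of a linear association between incubation time and bacterial colony count.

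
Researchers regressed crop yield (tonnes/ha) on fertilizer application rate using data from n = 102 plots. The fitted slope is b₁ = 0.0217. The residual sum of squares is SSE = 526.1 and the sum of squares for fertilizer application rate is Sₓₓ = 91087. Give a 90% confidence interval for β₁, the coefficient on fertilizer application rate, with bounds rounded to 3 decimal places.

(0.009, 0.034)

MSE = SSE/(n − 2) = 526.1/100 = 5.261.
SE(b₁) = √(MSE/Sₓₓ) = √(5.261/91087) = 0.00759987.
df = n − 2 = 100.
t* = t_{0.05, 100} = 1.660234.
Margin = t* × SE = 1.660234 × 0.00759987 = 0.01262.
CI: 0.0217 ± 0.01262 → (0.009, 0.034).
With 90% confidence, each one-unit increase in fertilizer application rate is associated with a change of between 0.009 and 0.034 tonnes/ha in crop yield.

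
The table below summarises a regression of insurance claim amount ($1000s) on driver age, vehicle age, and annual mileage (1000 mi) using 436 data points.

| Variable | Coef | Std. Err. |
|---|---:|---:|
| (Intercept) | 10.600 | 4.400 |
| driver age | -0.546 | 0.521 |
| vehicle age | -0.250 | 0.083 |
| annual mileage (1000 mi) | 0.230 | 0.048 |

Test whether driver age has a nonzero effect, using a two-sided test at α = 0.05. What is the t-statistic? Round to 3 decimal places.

t = -1.048

Read off: b = -0.546, SE = 0.521 for driver age.
H₀: β₁ = 0 vs H₁: β₁ ≠ 0.
t = -0.546 / 0.521 = -1.048.
df = n − k − 1 = 436 − 3 − 1 = 432.
Two-sided p ≈ 0.2952, which is ≥ 0.05, so fail to reject H₀.
The data do not give significant evidence of an association between driver age and insurance claim amount, after adjusting for the other predictors.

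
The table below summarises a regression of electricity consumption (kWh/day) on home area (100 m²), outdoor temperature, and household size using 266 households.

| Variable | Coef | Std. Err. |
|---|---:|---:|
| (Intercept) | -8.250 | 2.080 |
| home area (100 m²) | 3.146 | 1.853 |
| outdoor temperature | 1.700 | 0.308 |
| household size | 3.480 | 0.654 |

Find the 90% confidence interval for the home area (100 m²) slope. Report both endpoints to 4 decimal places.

(0.0873, 6.2047)

Read off: b = 3.146, SE = 1.853 for home area (100 m²).
df = n − k − 1 = 266 − 3 − 1 = 262.
t* = t_{0.05, 262} = 1.65069.
Margin = t* × SE = 1.65069 × 1.853 = 3.058729.
CI: 3.146 ± 3.058729 → (0.0873, 6.2047).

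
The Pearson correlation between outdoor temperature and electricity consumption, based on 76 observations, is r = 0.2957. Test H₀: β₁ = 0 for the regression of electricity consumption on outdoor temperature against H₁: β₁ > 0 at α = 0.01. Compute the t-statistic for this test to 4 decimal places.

t = r·√(n − 2)/√(1 − r²) = 0.2957·√74/√0.912562 = 2.6628.
df = n − 2 = 74.
One-sided p ≈ 0.0048, which is < 0.01, so reject H₀.
There is evidence of a linear association between outdoor temperature and electricity consumption.

t = 2.6628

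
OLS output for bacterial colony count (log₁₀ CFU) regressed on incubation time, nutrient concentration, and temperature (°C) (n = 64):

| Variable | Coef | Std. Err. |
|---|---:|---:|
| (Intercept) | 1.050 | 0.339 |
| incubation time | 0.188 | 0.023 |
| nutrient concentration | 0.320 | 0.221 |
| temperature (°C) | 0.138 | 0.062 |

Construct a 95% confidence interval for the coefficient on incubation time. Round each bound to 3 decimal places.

(0.142, 0.234)

Read off: b = 0.188, SE = 0.023 for incubation time.
df = n − k − 1 = 64 − 3 − 1 = 60.
t* = t_{0.025, 60} = 2.000298.
Margin = t* × SE = 2.000298 × 0.023 = 0.04601.
CI: 0.188 ± 0.04601 → (0.142, 0.234).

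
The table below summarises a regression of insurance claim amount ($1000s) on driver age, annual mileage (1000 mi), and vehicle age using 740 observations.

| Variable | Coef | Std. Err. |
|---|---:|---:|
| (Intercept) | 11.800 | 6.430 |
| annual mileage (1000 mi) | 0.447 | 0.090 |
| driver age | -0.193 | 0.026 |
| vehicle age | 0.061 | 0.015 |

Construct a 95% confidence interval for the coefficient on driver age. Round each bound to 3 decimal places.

(-0.244, -0.142)

Read off: b = -0.193, SE = 0.026 for driver age.
df = n − k − 1 = 740 − 3 − 1 = 736.
t* = t_{0.025, 736} = 1.963192.
Margin = t* × SE = 1.963192 × 0.026 = 0.05104.
CI: -0.193 ± 0.05104 → (-0.244, -0.142).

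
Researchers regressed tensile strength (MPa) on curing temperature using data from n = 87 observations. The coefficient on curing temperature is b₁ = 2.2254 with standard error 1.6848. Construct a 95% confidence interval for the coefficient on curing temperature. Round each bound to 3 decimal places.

df = n − 2 = 87 − 2 = 85.
t* = t_{0.025, 85} = 1.988268.
Margin = t* × SE = 1.988268 × 1.6848 = 3.34983.
CI: 2.2254 ± 3.34983 → (-1.124, 5.575).
With 95% confidence, each one-unit increase in curing temperature is associated with a change of between -1.124 and 5.575 MPa in tensile strength.

(-1.124, 5.575)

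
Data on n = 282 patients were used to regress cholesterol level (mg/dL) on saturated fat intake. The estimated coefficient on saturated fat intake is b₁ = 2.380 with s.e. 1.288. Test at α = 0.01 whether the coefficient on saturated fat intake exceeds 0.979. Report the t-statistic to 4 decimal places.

t = 1.0877

H₀: β₁ = 0.979 vs H₁: β₁ > 0.979.
t = (b₁ − β₁⁰)/SE = (2.380 − 0.979) / 1.288 = 1.0877.
df = n − 2 = 282 − 2 = 280.
One-sided p ≈ 0.1388, which is ≥ 0.01, so fail to reject H₀.
The data do not give significant evidence that the true slope on saturated fat intake exceeds 0.979 mg/dL per unit.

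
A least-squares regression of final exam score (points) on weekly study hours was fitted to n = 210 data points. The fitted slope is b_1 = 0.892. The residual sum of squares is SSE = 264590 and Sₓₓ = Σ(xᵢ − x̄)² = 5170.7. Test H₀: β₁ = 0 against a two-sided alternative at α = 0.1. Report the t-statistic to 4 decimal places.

MSE = SSE/(n − 2) = 264590/208 = 1272.07.
SE(b_1) = √(MSE/Sₓₓ) = √(1272.07/5170.7) = 0.495999.
t = 0.892 / 0.495999 = 1.7984.
df = n − 2 = 208.
Two-sided p ≈ 0.0736, which is < 0.1, so reject H₀.
There is evidence that weekly study hours is associated with final exam score.

t = 1.7984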